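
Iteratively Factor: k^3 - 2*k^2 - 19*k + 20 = (k - 1)*(k^2 - k - 20) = (k - 5)*(k - 1)*(k + 4)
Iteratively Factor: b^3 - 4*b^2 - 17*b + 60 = (b - 5)*(b^2 + b - 12) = (b - 5)*(b - 3)*(b + 4)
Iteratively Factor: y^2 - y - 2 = (y - 2)*(y + 1)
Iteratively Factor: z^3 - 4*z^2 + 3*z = (z - 3)*(z^2 - z) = z*(z - 3)*(z - 1)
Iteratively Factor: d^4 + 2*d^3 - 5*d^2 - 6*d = (d + 1)*(d^3 + d^2 - 6*d) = (d - 2)*(d + 1)*(d^2 + 3*d) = d*(d - 2)*(d + 1)*(d + 3)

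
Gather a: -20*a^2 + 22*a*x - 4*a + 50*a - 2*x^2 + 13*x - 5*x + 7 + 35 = -20*a^2 + a*(22*x + 46) - 2*x^2 + 8*x + 42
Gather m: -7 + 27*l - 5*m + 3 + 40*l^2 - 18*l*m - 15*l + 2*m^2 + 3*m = 40*l^2 + 12*l + 2*m^2 + m*(-18*l - 2) - 4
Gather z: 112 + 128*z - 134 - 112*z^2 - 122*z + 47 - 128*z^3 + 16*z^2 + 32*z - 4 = -128*z^3 - 96*z^2 + 38*z + 21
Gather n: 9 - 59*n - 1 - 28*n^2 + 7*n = -28*n^2 - 52*n + 8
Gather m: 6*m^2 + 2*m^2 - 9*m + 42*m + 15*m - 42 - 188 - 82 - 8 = 8*m^2 + 48*m - 320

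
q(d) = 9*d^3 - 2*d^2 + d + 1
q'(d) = 27*d^2 - 4*d + 1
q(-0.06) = 0.93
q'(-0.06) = 1.34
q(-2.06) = -88.22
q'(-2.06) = 123.82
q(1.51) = 28.94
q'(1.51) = 56.52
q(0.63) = 3.09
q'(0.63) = 9.20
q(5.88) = 1767.41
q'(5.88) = 910.99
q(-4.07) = -642.97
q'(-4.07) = 464.53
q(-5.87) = -1894.14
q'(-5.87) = 954.82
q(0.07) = 1.06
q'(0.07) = 0.85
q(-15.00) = -30839.00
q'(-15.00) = 6136.00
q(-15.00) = -30839.00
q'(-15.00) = 6136.00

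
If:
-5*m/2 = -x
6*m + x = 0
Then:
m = 0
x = 0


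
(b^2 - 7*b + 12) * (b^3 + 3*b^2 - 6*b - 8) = b^5 - 4*b^4 - 15*b^3 + 70*b^2 - 16*b - 96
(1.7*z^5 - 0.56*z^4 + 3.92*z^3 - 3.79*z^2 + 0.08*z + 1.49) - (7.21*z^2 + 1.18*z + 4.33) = 1.7*z^5 - 0.56*z^4 + 3.92*z^3 - 11.0*z^2 - 1.1*z - 2.84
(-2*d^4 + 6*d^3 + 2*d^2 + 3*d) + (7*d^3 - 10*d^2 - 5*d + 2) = -2*d^4 + 13*d^3 - 8*d^2 - 2*d + 2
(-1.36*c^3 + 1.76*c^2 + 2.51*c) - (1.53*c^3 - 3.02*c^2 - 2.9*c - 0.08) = -2.89*c^3 + 4.78*c^2 + 5.41*c + 0.08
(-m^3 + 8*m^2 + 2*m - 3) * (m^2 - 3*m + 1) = -m^5 + 11*m^4 - 23*m^3 - m^2 + 11*m - 3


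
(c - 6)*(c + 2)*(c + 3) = c^3 - c^2 - 24*c - 36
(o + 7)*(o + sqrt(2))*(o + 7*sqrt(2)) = o^3 + 7*o^2 + 8*sqrt(2)*o^2 + 14*o + 56*sqrt(2)*o + 98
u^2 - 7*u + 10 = (u - 5)*(u - 2)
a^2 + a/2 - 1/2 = (a - 1/2)*(a + 1)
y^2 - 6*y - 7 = (y - 7)*(y + 1)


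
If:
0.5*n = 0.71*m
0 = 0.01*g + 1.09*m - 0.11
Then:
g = 11.0 - 76.7605633802817*n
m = 0.704225352112676*n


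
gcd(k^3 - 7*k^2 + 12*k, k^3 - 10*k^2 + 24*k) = k^2 - 4*k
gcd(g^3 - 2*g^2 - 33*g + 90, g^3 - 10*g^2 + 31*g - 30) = g^2 - 8*g + 15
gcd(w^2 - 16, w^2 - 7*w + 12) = w - 4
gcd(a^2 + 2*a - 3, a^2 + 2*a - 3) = a^2 + 2*a - 3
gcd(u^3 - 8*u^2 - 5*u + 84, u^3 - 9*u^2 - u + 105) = u^2 - 4*u - 21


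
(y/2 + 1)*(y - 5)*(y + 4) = y^3/2 + y^2/2 - 11*y - 20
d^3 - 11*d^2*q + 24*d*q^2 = d*(d - 8*q)*(d - 3*q)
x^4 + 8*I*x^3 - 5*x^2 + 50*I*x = x*(x - 2*I)*(x + 5*I)^2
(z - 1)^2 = z^2 - 2*z + 1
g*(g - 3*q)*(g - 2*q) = g^3 - 5*g^2*q + 6*g*q^2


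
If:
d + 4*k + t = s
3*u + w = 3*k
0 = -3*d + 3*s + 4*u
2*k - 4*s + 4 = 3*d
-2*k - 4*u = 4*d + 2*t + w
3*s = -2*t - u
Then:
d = 44/339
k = 212/339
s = 412/339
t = -160/113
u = -92/113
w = 488/113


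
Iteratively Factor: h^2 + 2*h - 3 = (h + 3)*(h - 1)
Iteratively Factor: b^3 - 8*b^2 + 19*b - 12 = (b - 4)*(b^2 - 4*b + 3) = (b - 4)*(b - 3)*(b - 1)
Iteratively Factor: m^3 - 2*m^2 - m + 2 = (m - 2)*(m^2 - 1) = (m - 2)*(m + 1)*(m - 1)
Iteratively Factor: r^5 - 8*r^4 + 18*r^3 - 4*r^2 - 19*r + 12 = (r + 1)*(r^4 - 9*r^3 + 27*r^2 - 31*r + 12) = (r - 1)*(r + 1)*(r^3 - 8*r^2 + 19*r - 12) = (r - 4)*(r - 1)*(r + 1)*(r^2 - 4*r + 3) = (r - 4)*(r - 1)^2*(r + 1)*(r - 3)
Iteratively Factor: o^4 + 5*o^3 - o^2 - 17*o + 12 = (o - 1)*(o^3 + 6*o^2 + 5*o - 12) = (o - 1)*(o + 4)*(o^2 + 2*o - 3) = (o - 1)^2*(o + 4)*(o + 3)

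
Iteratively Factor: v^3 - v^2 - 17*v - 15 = (v - 5)*(v^2 + 4*v + 3) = (v - 5)*(v + 3)*(v + 1)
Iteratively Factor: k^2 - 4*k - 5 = (k - 5)*(k + 1)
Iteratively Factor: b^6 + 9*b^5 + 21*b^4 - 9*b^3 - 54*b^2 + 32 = (b + 4)*(b^5 + 5*b^4 + b^3 - 13*b^2 - 2*b + 8) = (b - 1)*(b + 4)*(b^4 + 6*b^3 + 7*b^2 - 6*b - 8) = (b - 1)*(b + 4)^2*(b^3 + 2*b^2 - b - 2) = (b - 1)^2*(b + 4)^2*(b^2 + 3*b + 2) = (b - 1)^2*(b + 2)*(b + 4)^2*(b + 1)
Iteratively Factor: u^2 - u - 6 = (u + 2)*(u - 3)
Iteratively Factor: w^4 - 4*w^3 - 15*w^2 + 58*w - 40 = (w + 4)*(w^3 - 8*w^2 + 17*w - 10) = (w - 1)*(w + 4)*(w^2 - 7*w + 10) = (w - 2)*(w - 1)*(w + 4)*(w - 5)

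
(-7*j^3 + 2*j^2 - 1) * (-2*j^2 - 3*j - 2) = 14*j^5 + 17*j^4 + 8*j^3 - 2*j^2 + 3*j + 2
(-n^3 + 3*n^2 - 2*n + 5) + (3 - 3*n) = -n^3 + 3*n^2 - 5*n + 8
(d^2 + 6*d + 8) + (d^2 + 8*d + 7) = 2*d^2 + 14*d + 15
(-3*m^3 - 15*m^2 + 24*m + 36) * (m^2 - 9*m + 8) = -3*m^5 + 12*m^4 + 135*m^3 - 300*m^2 - 132*m + 288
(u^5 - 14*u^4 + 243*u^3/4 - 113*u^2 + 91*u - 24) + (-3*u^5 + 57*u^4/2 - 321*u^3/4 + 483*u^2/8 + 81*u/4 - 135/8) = -2*u^5 + 29*u^4/2 - 39*u^3/2 - 421*u^2/8 + 445*u/4 - 327/8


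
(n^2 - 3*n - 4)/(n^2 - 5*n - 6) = (n - 4)/(n - 6)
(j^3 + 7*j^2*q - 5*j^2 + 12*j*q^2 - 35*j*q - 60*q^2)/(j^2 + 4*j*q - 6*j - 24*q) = (j^2 + 3*j*q - 5*j - 15*q)/(j - 6)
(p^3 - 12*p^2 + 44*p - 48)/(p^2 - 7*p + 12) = (p^2 - 8*p + 12)/(p - 3)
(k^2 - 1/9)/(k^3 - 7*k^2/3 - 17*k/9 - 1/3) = (3*k - 1)/(3*k^2 - 8*k - 3)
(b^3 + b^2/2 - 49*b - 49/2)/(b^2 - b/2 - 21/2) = (-2*b^3 - b^2 + 98*b + 49)/(-2*b^2 + b + 21)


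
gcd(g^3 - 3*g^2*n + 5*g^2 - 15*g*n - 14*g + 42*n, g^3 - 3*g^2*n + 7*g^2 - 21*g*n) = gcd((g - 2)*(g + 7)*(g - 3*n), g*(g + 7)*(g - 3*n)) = g^2 - 3*g*n + 7*g - 21*n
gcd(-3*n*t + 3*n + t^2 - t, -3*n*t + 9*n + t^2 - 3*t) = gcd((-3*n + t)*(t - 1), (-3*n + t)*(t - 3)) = -3*n + t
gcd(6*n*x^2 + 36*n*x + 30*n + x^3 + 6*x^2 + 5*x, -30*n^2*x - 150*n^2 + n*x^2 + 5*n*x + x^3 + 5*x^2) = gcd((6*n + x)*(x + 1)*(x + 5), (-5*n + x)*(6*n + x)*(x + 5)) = 6*n*x + 30*n + x^2 + 5*x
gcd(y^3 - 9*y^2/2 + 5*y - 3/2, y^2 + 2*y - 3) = y - 1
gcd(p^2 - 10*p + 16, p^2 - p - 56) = p - 8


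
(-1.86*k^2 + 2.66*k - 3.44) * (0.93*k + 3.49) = -1.7298*k^3 - 4.0176*k^2 + 6.0842*k - 12.0056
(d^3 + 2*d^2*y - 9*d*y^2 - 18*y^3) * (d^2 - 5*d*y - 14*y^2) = d^5 - 3*d^4*y - 33*d^3*y^2 - d^2*y^3 + 216*d*y^4 + 252*y^5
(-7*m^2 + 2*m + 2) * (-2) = 14*m^2 - 4*m - 4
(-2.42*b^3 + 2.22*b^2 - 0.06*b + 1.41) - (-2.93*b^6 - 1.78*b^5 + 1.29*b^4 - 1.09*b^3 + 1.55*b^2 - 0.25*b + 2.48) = 2.93*b^6 + 1.78*b^5 - 1.29*b^4 - 1.33*b^3 + 0.67*b^2 + 0.19*b - 1.07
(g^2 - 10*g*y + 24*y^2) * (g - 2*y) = g^3 - 12*g^2*y + 44*g*y^2 - 48*y^3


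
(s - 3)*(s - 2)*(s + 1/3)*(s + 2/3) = s^4 - 4*s^3 + 11*s^2/9 + 44*s/9 + 4/3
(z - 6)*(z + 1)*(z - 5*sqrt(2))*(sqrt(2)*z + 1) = sqrt(2)*z^4 - 9*z^3 - 5*sqrt(2)*z^3 - 11*sqrt(2)*z^2 + 45*z^2 + 25*sqrt(2)*z + 54*z + 30*sqrt(2)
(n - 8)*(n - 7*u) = n^2 - 7*n*u - 8*n + 56*u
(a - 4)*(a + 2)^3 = a^4 + 2*a^3 - 12*a^2 - 40*a - 32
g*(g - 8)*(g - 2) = g^3 - 10*g^2 + 16*g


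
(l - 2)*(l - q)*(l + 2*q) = l^3 + l^2*q - 2*l^2 - 2*l*q^2 - 2*l*q + 4*q^2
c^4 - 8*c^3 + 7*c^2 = c^2*(c - 7)*(c - 1)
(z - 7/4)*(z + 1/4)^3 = z^4 - z^3 - 9*z^2/8 - 5*z/16 - 7/256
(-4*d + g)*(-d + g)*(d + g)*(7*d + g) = 28*d^4 - 3*d^3*g - 29*d^2*g^2 + 3*d*g^3 + g^4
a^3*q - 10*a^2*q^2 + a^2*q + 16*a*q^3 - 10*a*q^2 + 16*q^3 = (a - 8*q)*(a - 2*q)*(a*q + q)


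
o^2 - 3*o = o*(o - 3)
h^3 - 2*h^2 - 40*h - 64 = (h - 8)*(h + 2)*(h + 4)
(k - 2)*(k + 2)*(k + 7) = k^3 + 7*k^2 - 4*k - 28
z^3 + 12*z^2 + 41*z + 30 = (z + 1)*(z + 5)*(z + 6)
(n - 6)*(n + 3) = n^2 - 3*n - 18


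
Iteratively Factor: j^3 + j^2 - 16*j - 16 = (j + 1)*(j^2 - 16) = (j - 4)*(j + 1)*(j + 4)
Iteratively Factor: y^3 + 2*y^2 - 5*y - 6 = (y - 2)*(y^2 + 4*y + 3) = (y - 2)*(y + 1)*(y + 3)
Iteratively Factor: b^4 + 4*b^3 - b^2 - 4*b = (b - 1)*(b^3 + 5*b^2 + 4*b) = b*(b - 1)*(b^2 + 5*b + 4) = b*(b - 1)*(b + 4)*(b + 1)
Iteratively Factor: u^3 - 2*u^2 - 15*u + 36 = (u - 3)*(u^2 + u - 12) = (u - 3)*(u + 4)*(u - 3)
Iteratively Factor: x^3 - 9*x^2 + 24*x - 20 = (x - 5)*(x^2 - 4*x + 4) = (x - 5)*(x - 2)*(x - 2)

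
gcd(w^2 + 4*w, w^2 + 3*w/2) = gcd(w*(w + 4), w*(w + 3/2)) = w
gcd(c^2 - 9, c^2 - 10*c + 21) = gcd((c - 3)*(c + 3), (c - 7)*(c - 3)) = c - 3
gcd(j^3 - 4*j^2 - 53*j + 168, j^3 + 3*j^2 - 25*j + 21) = j^2 + 4*j - 21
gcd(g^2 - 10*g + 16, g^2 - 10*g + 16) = g^2 - 10*g + 16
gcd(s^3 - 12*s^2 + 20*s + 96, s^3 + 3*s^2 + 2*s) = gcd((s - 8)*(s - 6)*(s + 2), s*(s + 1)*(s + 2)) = s + 2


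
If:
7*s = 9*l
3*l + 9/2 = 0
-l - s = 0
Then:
No Solution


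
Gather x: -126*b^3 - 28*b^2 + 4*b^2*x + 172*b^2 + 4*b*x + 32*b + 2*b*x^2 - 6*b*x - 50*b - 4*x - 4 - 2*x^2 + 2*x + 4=-126*b^3 + 144*b^2 - 18*b + x^2*(2*b - 2) + x*(4*b^2 - 2*b - 2)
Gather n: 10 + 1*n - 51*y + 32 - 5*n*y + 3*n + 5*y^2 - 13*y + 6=n*(4 - 5*y) + 5*y^2 - 64*y + 48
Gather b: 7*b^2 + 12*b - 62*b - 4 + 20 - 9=7*b^2 - 50*b + 7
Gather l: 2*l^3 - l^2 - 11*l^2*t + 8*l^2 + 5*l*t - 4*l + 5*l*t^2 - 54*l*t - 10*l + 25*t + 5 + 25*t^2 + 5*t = 2*l^3 + l^2*(7 - 11*t) + l*(5*t^2 - 49*t - 14) + 25*t^2 + 30*t + 5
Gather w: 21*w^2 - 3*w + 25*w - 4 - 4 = 21*w^2 + 22*w - 8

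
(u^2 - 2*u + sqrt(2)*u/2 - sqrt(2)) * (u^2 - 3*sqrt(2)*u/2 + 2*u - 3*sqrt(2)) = u^4 - sqrt(2)*u^3 - 11*u^2/2 + 4*sqrt(2)*u + 6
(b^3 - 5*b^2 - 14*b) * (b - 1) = b^4 - 6*b^3 - 9*b^2 + 14*b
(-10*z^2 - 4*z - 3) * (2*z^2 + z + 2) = -20*z^4 - 18*z^3 - 30*z^2 - 11*z - 6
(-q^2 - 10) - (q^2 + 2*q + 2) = -2*q^2 - 2*q - 12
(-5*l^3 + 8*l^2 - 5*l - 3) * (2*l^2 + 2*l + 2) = -10*l^5 + 6*l^4 - 4*l^3 - 16*l - 6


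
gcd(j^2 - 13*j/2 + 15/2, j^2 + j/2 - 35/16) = 1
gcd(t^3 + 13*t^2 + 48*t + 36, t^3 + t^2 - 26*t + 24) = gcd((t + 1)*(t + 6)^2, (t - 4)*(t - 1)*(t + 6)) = t + 6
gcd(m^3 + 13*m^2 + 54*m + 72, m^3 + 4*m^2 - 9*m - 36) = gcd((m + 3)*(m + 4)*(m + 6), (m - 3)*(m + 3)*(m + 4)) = m^2 + 7*m + 12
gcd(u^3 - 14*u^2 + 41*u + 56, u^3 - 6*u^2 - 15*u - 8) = u^2 - 7*u - 8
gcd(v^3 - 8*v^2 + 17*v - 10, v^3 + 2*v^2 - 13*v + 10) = v^2 - 3*v + 2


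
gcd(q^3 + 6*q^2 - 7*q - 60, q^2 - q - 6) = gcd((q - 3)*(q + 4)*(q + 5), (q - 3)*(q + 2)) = q - 3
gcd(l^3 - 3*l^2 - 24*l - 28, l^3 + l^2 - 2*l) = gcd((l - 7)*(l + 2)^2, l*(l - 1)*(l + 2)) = l + 2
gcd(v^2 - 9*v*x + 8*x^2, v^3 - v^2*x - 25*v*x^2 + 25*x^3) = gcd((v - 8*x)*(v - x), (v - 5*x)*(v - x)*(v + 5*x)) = -v + x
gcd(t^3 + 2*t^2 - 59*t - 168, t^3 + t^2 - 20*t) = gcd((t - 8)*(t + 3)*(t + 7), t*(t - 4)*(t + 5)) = 1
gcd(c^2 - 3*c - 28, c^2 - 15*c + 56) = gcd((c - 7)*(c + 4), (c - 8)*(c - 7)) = c - 7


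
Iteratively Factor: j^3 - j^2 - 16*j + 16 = (j + 4)*(j^2 - 5*j + 4) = (j - 1)*(j + 4)*(j - 4)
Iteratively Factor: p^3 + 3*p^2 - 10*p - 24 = (p + 4)*(p^2 - p - 6) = (p - 3)*(p + 4)*(p + 2)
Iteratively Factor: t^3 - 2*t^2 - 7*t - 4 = (t + 1)*(t^2 - 3*t - 4) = (t + 1)^2*(t - 4)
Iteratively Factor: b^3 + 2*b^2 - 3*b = (b)*(b^2 + 2*b - 3) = b*(b - 1)*(b + 3)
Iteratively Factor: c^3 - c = (c + 1)*(c^2 - c) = (c - 1)*(c + 1)*(c)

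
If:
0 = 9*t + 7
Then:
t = -7/9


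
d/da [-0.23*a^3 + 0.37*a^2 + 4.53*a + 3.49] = -0.69*a^2 + 0.74*a + 4.53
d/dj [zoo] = 0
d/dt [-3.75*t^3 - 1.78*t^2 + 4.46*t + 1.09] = -11.25*t^2 - 3.56*t + 4.46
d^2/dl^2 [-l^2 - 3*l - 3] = -2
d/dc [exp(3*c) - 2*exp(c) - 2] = (3*exp(2*c) - 2)*exp(c)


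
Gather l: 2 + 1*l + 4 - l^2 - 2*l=-l^2 - l + 6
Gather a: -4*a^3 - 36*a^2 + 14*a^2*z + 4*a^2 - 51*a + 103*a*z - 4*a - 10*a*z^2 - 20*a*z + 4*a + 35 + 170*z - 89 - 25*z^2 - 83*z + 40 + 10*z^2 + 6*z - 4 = -4*a^3 + a^2*(14*z - 32) + a*(-10*z^2 + 83*z - 51) - 15*z^2 + 93*z - 18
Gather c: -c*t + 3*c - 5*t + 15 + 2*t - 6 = c*(3 - t) - 3*t + 9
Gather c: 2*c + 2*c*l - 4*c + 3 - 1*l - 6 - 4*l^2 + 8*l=c*(2*l - 2) - 4*l^2 + 7*l - 3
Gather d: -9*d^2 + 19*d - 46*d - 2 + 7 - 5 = -9*d^2 - 27*d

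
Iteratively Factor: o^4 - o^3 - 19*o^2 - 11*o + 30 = (o + 3)*(o^3 - 4*o^2 - 7*o + 10) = (o - 1)*(o + 3)*(o^2 - 3*o - 10) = (o - 5)*(o - 1)*(o + 3)*(o + 2)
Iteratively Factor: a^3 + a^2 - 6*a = (a - 2)*(a^2 + 3*a) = (a - 2)*(a + 3)*(a)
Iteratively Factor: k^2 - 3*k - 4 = (k - 4)*(k + 1)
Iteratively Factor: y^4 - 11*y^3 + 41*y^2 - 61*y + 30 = (y - 5)*(y^3 - 6*y^2 + 11*y - 6) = (y - 5)*(y - 2)*(y^2 - 4*y + 3) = (y - 5)*(y - 2)*(y - 1)*(y - 3)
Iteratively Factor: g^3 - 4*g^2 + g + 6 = (g - 2)*(g^2 - 2*g - 3) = (g - 2)*(g + 1)*(g - 3)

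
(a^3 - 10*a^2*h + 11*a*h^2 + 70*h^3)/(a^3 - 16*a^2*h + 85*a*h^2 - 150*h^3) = (a^2 - 5*a*h - 14*h^2)/(a^2 - 11*a*h + 30*h^2)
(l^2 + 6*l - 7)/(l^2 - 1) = (l + 7)/(l + 1)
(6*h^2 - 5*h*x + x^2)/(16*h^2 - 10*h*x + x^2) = (-3*h + x)/(-8*h + x)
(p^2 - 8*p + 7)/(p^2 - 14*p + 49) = (p - 1)/(p - 7)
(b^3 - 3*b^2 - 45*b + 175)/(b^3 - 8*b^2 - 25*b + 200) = (b^2 + 2*b - 35)/(b^2 - 3*b - 40)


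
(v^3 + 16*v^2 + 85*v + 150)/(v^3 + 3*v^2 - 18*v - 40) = (v^2 + 11*v + 30)/(v^2 - 2*v - 8)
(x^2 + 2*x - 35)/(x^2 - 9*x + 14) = (x^2 + 2*x - 35)/(x^2 - 9*x + 14)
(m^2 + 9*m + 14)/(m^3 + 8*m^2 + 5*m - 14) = 1/(m - 1)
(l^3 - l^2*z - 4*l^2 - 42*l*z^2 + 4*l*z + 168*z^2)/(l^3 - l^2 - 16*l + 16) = (l^2 - l*z - 42*z^2)/(l^2 + 3*l - 4)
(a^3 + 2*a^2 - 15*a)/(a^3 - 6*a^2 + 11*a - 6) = a*(a + 5)/(a^2 - 3*a + 2)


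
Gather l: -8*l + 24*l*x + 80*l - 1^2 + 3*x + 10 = l*(24*x + 72) + 3*x + 9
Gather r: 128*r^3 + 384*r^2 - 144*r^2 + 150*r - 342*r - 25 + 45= 128*r^3 + 240*r^2 - 192*r + 20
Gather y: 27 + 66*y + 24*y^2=24*y^2 + 66*y + 27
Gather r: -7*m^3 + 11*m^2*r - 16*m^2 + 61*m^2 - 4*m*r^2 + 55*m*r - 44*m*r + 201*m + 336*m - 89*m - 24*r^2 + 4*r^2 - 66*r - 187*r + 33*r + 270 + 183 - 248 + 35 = -7*m^3 + 45*m^2 + 448*m + r^2*(-4*m - 20) + r*(11*m^2 + 11*m - 220) + 240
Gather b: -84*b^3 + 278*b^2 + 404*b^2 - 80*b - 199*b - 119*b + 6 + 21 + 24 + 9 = -84*b^3 + 682*b^2 - 398*b + 60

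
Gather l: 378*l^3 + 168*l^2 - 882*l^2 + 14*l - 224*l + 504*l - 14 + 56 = 378*l^3 - 714*l^2 + 294*l + 42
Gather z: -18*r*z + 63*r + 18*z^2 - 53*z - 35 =63*r + 18*z^2 + z*(-18*r - 53) - 35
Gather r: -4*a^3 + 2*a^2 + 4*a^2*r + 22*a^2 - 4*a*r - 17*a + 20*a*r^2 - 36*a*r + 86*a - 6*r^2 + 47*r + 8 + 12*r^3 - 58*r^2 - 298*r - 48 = -4*a^3 + 24*a^2 + 69*a + 12*r^3 + r^2*(20*a - 64) + r*(4*a^2 - 40*a - 251) - 40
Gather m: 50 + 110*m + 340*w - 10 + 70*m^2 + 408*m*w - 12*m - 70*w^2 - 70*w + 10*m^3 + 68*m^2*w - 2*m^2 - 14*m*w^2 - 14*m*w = 10*m^3 + m^2*(68*w + 68) + m*(-14*w^2 + 394*w + 98) - 70*w^2 + 270*w + 40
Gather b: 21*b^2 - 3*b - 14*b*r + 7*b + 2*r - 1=21*b^2 + b*(4 - 14*r) + 2*r - 1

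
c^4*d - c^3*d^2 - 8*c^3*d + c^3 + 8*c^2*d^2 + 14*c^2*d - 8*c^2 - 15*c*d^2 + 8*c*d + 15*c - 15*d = (c - 5)*(c - 3)*(c - d)*(c*d + 1)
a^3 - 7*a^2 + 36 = (a - 6)*(a - 3)*(a + 2)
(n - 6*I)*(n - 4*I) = n^2 - 10*I*n - 24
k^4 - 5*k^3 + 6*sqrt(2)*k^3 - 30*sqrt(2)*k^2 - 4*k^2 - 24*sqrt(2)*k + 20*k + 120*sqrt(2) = (k - 5)*(k - 2)*(k + 2)*(k + 6*sqrt(2))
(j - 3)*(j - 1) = j^2 - 4*j + 3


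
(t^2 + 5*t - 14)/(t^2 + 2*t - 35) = (t - 2)/(t - 5)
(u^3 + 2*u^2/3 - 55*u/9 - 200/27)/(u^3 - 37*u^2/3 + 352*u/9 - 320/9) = (9*u^2 + 30*u + 25)/(3*(3*u^2 - 29*u + 40))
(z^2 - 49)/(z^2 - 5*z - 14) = (z + 7)/(z + 2)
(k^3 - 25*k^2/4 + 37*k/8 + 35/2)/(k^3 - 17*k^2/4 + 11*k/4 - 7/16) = 2*(4*k^2 - 11*k - 20)/(8*k^2 - 6*k + 1)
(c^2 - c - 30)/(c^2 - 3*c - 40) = (c - 6)/(c - 8)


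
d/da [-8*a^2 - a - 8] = -16*a - 1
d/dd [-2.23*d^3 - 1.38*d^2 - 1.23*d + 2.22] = -6.69*d^2 - 2.76*d - 1.23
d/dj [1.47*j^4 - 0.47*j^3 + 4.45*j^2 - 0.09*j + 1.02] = 5.88*j^3 - 1.41*j^2 + 8.9*j - 0.09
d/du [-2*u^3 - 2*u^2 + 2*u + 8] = -6*u^2 - 4*u + 2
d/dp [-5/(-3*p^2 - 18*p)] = 10*(-p - 3)/(3*p^2*(p + 6)^2)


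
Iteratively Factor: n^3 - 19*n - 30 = (n - 5)*(n^2 + 5*n + 6) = (n - 5)*(n + 2)*(n + 3)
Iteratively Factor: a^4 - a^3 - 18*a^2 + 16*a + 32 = (a - 2)*(a^3 + a^2 - 16*a - 16) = (a - 2)*(a + 1)*(a^2 - 16) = (a - 2)*(a + 1)*(a + 4)*(a - 4)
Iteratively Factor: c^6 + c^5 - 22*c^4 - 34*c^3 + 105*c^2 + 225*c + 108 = (c - 3)*(c^5 + 4*c^4 - 10*c^3 - 64*c^2 - 87*c - 36) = (c - 3)*(c + 3)*(c^4 + c^3 - 13*c^2 - 25*c - 12) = (c - 3)*(c + 1)*(c + 3)*(c^3 - 13*c - 12) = (c - 3)*(c + 1)*(c + 3)^2*(c^2 - 3*c - 4) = (c - 3)*(c + 1)^2*(c + 3)^2*(c - 4)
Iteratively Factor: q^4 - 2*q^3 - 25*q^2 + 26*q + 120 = (q + 4)*(q^3 - 6*q^2 - q + 30) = (q - 5)*(q + 4)*(q^2 - q - 6) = (q - 5)*(q + 2)*(q + 4)*(q - 3)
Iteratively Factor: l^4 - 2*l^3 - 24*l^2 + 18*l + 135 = (l + 3)*(l^3 - 5*l^2 - 9*l + 45) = (l - 3)*(l + 3)*(l^2 - 2*l - 15) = (l - 3)*(l + 3)^2*(l - 5)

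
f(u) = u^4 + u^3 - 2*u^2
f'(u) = 4*u^3 + 3*u^2 - 4*u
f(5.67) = 1151.54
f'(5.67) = 802.90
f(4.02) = 293.80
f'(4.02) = 292.26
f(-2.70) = 18.88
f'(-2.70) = -46.06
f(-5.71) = 811.65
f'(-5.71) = -624.03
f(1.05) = 0.17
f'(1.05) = 3.74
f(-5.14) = 509.36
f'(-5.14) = -443.37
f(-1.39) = -2.82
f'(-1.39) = 0.61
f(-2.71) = 19.35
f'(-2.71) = -46.74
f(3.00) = 90.00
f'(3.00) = 123.00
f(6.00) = 1440.00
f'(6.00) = 948.00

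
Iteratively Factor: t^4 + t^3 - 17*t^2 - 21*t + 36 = (t - 1)*(t^3 + 2*t^2 - 15*t - 36) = (t - 1)*(t + 3)*(t^2 - t - 12) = (t - 4)*(t - 1)*(t + 3)*(t + 3)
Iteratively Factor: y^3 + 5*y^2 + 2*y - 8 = (y + 4)*(y^2 + y - 2) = (y - 1)*(y + 4)*(y + 2)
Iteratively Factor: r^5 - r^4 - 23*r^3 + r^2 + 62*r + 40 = (r - 5)*(r^4 + 4*r^3 - 3*r^2 - 14*r - 8) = (r - 5)*(r + 1)*(r^3 + 3*r^2 - 6*r - 8) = (r - 5)*(r + 1)*(r + 4)*(r^2 - r - 2) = (r - 5)*(r - 2)*(r + 1)*(r + 4)*(r + 1)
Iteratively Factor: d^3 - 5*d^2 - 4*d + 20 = (d - 5)*(d^2 - 4) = (d - 5)*(d - 2)*(d + 2)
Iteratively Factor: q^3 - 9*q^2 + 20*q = (q)*(q^2 - 9*q + 20) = q*(q - 4)*(q - 5)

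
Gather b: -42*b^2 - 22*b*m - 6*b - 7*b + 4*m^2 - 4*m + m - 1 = -42*b^2 + b*(-22*m - 13) + 4*m^2 - 3*m - 1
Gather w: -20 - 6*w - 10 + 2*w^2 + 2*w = 2*w^2 - 4*w - 30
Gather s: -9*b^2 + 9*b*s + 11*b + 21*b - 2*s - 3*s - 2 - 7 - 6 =-9*b^2 + 32*b + s*(9*b - 5) - 15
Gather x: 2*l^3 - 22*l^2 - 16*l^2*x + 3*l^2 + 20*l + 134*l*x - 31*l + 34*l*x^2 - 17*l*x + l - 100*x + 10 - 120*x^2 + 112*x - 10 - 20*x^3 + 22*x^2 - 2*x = 2*l^3 - 19*l^2 - 10*l - 20*x^3 + x^2*(34*l - 98) + x*(-16*l^2 + 117*l + 10)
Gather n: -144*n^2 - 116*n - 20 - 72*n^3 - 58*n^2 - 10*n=-72*n^3 - 202*n^2 - 126*n - 20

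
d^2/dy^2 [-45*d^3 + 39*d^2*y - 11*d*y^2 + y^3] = -22*d + 6*y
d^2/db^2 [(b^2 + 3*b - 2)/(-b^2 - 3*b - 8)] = 20*(3*b^2 + 9*b + 1)/(b^6 + 9*b^5 + 51*b^4 + 171*b^3 + 408*b^2 + 576*b + 512)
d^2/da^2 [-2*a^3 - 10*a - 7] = -12*a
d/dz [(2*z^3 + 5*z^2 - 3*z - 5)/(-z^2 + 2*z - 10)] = (-2*z^4 + 8*z^3 - 53*z^2 - 110*z + 40)/(z^4 - 4*z^3 + 24*z^2 - 40*z + 100)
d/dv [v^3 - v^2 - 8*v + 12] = 3*v^2 - 2*v - 8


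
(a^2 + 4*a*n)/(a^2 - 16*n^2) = a/(a - 4*n)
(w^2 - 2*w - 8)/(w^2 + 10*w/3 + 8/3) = 3*(w - 4)/(3*w + 4)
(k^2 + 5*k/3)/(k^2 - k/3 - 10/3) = k/(k - 2)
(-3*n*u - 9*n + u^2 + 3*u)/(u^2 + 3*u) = (-3*n + u)/u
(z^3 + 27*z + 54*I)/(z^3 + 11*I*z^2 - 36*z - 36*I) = (z^2 - 3*I*z + 18)/(z^2 + 8*I*z - 12)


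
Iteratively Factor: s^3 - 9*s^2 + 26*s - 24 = (s - 4)*(s^2 - 5*s + 6) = (s - 4)*(s - 2)*(s - 3)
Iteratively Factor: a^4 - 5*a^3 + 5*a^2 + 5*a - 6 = (a - 2)*(a^3 - 3*a^2 - a + 3) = (a - 2)*(a - 1)*(a^2 - 2*a - 3) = (a - 2)*(a - 1)*(a + 1)*(a - 3)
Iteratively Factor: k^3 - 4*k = (k)*(k^2 - 4) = k*(k + 2)*(k - 2)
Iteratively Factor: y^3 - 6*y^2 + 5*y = (y)*(y^2 - 6*y + 5) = y*(y - 5)*(y - 1)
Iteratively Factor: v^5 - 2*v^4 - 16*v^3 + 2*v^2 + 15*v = (v + 1)*(v^4 - 3*v^3 - 13*v^2 + 15*v) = (v + 1)*(v + 3)*(v^3 - 6*v^2 + 5*v) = v*(v + 1)*(v + 3)*(v^2 - 6*v + 5) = v*(v - 1)*(v + 1)*(v + 3)*(v - 5)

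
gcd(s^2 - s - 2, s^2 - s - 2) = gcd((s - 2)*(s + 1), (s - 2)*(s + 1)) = s^2 - s - 2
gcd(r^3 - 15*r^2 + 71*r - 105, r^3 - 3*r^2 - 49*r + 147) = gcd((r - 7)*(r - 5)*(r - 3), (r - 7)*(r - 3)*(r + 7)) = r^2 - 10*r + 21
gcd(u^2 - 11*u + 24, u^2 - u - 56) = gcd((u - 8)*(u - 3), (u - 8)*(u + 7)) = u - 8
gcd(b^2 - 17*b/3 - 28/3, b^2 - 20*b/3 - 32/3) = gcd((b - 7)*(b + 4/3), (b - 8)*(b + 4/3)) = b + 4/3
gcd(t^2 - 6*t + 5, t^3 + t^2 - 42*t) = 1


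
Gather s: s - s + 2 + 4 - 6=0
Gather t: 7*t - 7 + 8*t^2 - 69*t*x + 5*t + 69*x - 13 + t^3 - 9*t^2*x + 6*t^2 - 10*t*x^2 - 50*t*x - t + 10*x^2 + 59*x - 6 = t^3 + t^2*(14 - 9*x) + t*(-10*x^2 - 119*x + 11) + 10*x^2 + 128*x - 26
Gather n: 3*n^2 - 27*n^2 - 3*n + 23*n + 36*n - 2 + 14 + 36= -24*n^2 + 56*n + 48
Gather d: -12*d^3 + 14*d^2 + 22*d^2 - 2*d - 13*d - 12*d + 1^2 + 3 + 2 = -12*d^3 + 36*d^2 - 27*d + 6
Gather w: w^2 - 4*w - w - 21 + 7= w^2 - 5*w - 14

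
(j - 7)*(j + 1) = j^2 - 6*j - 7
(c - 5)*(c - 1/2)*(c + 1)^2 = c^4 - 7*c^3/2 - 15*c^2/2 - c/2 + 5/2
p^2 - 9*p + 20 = (p - 5)*(p - 4)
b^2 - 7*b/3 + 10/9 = (b - 5/3)*(b - 2/3)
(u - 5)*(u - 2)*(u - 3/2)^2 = u^4 - 10*u^3 + 133*u^2/4 - 183*u/4 + 45/2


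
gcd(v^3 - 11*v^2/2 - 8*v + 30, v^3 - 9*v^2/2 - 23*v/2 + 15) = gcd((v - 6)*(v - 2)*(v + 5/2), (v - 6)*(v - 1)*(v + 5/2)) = v^2 - 7*v/2 - 15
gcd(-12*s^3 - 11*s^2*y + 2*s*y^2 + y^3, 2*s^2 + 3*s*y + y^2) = s + y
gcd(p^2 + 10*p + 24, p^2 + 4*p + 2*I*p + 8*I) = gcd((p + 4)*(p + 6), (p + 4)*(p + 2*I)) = p + 4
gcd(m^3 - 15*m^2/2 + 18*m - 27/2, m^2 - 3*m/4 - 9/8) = m - 3/2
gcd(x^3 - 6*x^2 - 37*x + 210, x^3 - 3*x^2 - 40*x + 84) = x^2 - x - 42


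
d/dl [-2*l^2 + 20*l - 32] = 20 - 4*l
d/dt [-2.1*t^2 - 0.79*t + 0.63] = -4.2*t - 0.79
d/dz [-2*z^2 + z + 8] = 1 - 4*z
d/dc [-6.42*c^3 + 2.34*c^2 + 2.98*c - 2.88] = -19.26*c^2 + 4.68*c + 2.98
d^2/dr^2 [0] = 0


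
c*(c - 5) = c^2 - 5*c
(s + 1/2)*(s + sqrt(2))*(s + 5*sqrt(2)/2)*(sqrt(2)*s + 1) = sqrt(2)*s^4 + sqrt(2)*s^3/2 + 8*s^3 + 4*s^2 + 17*sqrt(2)*s^2/2 + 5*s + 17*sqrt(2)*s/4 + 5/2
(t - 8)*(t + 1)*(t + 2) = t^3 - 5*t^2 - 22*t - 16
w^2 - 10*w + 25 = (w - 5)^2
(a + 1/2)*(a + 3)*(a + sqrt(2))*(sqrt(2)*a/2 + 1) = sqrt(2)*a^4/2 + 2*a^3 + 7*sqrt(2)*a^3/4 + 7*sqrt(2)*a^2/4 + 7*a^2 + 3*a + 7*sqrt(2)*a/2 + 3*sqrt(2)/2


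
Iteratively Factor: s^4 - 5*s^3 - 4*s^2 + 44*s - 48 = (s - 2)*(s^3 - 3*s^2 - 10*s + 24) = (s - 4)*(s - 2)*(s^2 + s - 6) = (s - 4)*(s - 2)^2*(s + 3)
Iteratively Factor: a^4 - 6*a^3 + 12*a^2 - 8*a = (a - 2)*(a^3 - 4*a^2 + 4*a) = (a - 2)^2*(a^2 - 2*a) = a*(a - 2)^2*(a - 2)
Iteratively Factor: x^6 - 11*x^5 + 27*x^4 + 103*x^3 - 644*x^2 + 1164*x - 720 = (x - 2)*(x^5 - 9*x^4 + 9*x^3 + 121*x^2 - 402*x + 360) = (x - 2)^2*(x^4 - 7*x^3 - 5*x^2 + 111*x - 180) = (x - 3)*(x - 2)^2*(x^3 - 4*x^2 - 17*x + 60) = (x - 3)*(x - 2)^2*(x + 4)*(x^2 - 8*x + 15) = (x - 5)*(x - 3)*(x - 2)^2*(x + 4)*(x - 3)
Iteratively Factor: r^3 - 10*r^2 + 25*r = (r - 5)*(r^2 - 5*r) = r*(r - 5)*(r - 5)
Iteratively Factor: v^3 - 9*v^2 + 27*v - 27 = (v - 3)*(v^2 - 6*v + 9) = (v - 3)^2*(v - 3)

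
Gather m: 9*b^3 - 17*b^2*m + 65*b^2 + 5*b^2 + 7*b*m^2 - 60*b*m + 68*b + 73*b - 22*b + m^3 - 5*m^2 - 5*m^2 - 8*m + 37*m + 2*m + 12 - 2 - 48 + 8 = 9*b^3 + 70*b^2 + 119*b + m^3 + m^2*(7*b - 10) + m*(-17*b^2 - 60*b + 31) - 30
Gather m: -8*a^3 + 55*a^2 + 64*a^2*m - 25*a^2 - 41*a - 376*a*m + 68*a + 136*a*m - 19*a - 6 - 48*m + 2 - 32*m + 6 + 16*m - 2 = -8*a^3 + 30*a^2 + 8*a + m*(64*a^2 - 240*a - 64)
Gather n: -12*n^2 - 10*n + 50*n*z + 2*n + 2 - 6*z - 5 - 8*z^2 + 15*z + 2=-12*n^2 + n*(50*z - 8) - 8*z^2 + 9*z - 1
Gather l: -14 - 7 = -21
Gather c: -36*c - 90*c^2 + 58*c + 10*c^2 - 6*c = -80*c^2 + 16*c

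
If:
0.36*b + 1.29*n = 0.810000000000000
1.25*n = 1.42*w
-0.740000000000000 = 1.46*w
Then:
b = 4.31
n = -0.58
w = -0.51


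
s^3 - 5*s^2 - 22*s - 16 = (s - 8)*(s + 1)*(s + 2)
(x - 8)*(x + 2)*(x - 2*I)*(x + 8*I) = x^4 - 6*x^3 + 6*I*x^3 - 36*I*x^2 - 96*x - 96*I*x - 256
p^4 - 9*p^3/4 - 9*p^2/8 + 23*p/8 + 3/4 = (p - 2)*(p - 3/2)*(p + 1/4)*(p + 1)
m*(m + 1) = m^2 + m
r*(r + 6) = r^2 + 6*r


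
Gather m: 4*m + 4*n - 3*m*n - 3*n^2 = m*(4 - 3*n) - 3*n^2 + 4*n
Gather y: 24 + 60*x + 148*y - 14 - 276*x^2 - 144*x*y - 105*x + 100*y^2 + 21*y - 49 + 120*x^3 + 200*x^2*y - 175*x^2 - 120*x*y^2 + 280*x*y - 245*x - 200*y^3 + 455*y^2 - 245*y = 120*x^3 - 451*x^2 - 290*x - 200*y^3 + y^2*(555 - 120*x) + y*(200*x^2 + 136*x - 76) - 39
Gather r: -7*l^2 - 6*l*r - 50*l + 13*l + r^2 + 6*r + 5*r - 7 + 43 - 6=-7*l^2 - 37*l + r^2 + r*(11 - 6*l) + 30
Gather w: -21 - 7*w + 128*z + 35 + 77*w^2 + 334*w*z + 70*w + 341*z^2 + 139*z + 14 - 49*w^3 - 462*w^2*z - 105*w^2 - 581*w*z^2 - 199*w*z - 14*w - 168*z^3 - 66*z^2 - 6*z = -49*w^3 + w^2*(-462*z - 28) + w*(-581*z^2 + 135*z + 49) - 168*z^3 + 275*z^2 + 261*z + 28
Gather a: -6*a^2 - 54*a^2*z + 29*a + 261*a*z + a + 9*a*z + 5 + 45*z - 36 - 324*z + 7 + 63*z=a^2*(-54*z - 6) + a*(270*z + 30) - 216*z - 24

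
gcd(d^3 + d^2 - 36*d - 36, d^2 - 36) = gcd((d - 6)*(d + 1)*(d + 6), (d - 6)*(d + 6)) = d^2 - 36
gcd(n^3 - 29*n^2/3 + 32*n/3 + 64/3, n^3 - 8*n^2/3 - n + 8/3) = n^2 - 5*n/3 - 8/3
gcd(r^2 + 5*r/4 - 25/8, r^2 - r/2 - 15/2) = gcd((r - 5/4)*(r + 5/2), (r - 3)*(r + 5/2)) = r + 5/2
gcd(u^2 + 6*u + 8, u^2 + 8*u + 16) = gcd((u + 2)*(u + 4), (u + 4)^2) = u + 4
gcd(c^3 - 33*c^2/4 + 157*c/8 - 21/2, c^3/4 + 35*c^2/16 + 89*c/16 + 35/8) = 1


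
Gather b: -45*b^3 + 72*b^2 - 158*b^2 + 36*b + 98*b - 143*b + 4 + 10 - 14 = -45*b^3 - 86*b^2 - 9*b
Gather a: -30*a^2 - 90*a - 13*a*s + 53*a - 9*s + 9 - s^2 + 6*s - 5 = -30*a^2 + a*(-13*s - 37) - s^2 - 3*s + 4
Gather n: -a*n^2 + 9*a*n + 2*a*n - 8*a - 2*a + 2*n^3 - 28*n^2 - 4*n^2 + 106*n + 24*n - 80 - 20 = -10*a + 2*n^3 + n^2*(-a - 32) + n*(11*a + 130) - 100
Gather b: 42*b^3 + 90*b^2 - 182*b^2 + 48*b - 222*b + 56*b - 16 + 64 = 42*b^3 - 92*b^2 - 118*b + 48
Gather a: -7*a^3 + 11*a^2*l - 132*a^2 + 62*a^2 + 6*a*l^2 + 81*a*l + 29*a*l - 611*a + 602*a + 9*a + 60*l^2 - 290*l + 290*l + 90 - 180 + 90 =-7*a^3 + a^2*(11*l - 70) + a*(6*l^2 + 110*l) + 60*l^2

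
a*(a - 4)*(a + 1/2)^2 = a^4 - 3*a^3 - 15*a^2/4 - a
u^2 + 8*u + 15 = (u + 3)*(u + 5)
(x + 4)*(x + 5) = x^2 + 9*x + 20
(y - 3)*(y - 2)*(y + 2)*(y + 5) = y^4 + 2*y^3 - 19*y^2 - 8*y + 60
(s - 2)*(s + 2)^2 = s^3 + 2*s^2 - 4*s - 8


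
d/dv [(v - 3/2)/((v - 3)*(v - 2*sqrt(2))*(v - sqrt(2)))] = ((3 - 2*v)*(v - 3)*(v - 2*sqrt(2)) + (3 - 2*v)*(v - 3)*(v - sqrt(2)) + (3 - 2*v)*(v - 2*sqrt(2))*(v - sqrt(2)) + 2*(v - 3)*(v - 2*sqrt(2))*(v - sqrt(2)))/(2*(v - 3)^2*(v - 2*sqrt(2))^2*(v - sqrt(2))^2)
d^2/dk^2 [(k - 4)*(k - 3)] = 2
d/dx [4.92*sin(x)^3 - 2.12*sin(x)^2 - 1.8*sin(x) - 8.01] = (14.76*sin(x)^2 - 4.24*sin(x) - 1.8)*cos(x)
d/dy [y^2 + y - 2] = 2*y + 1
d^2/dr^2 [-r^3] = -6*r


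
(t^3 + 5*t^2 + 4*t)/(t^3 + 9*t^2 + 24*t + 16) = t/(t + 4)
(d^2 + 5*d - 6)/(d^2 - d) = (d + 6)/d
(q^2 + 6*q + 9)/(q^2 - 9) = (q + 3)/(q - 3)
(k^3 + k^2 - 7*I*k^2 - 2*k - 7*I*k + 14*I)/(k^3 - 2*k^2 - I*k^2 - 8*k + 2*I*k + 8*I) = (k^2 - k*(1 + 7*I) + 7*I)/(k^2 - k*(4 + I) + 4*I)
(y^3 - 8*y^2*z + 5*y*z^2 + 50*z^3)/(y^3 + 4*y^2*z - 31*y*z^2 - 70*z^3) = (y - 5*z)/(y + 7*z)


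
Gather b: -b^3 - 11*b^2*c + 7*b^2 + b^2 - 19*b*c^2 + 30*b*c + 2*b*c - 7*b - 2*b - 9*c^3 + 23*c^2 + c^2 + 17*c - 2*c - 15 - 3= -b^3 + b^2*(8 - 11*c) + b*(-19*c^2 + 32*c - 9) - 9*c^3 + 24*c^2 + 15*c - 18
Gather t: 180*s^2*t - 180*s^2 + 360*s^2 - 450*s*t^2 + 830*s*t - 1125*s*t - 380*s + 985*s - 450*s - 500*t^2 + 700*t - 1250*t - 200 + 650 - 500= 180*s^2 + 155*s + t^2*(-450*s - 500) + t*(180*s^2 - 295*s - 550) - 50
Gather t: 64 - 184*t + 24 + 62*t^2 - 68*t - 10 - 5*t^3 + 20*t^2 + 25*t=-5*t^3 + 82*t^2 - 227*t + 78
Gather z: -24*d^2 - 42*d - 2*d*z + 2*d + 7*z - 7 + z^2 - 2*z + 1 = -24*d^2 - 40*d + z^2 + z*(5 - 2*d) - 6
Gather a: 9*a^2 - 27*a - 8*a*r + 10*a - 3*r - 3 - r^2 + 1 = 9*a^2 + a*(-8*r - 17) - r^2 - 3*r - 2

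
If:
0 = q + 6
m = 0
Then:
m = 0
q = -6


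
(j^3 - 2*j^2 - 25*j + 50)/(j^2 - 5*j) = j + 3 - 10/j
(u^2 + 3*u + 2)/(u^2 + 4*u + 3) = (u + 2)/(u + 3)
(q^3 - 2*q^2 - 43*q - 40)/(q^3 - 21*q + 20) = (q^2 - 7*q - 8)/(q^2 - 5*q + 4)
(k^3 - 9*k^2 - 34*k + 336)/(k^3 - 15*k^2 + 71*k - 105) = (k^2 - 2*k - 48)/(k^2 - 8*k + 15)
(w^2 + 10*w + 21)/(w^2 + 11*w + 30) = (w^2 + 10*w + 21)/(w^2 + 11*w + 30)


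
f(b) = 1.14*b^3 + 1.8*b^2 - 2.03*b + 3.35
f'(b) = 3.42*b^2 + 3.6*b - 2.03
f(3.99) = 96.32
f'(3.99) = 66.78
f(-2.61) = 0.64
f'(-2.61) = 11.87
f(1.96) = 14.87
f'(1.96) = 18.16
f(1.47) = 7.88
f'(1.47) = 10.65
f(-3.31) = -11.55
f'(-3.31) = 23.52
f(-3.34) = -12.27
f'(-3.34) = 24.10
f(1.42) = 7.36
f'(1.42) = 9.98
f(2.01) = 15.80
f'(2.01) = 19.02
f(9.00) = 961.94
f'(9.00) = 307.39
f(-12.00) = -1683.01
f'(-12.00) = 447.25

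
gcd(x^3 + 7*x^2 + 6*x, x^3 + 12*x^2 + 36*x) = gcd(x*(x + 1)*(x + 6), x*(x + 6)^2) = x^2 + 6*x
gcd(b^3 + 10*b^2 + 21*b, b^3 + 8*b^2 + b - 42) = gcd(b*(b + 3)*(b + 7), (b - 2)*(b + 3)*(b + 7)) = b^2 + 10*b + 21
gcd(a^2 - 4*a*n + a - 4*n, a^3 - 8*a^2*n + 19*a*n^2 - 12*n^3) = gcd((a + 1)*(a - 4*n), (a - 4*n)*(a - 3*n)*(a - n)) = a - 4*n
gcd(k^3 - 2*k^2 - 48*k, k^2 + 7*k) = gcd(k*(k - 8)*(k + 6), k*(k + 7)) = k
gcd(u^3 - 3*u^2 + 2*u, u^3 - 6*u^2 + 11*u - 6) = u^2 - 3*u + 2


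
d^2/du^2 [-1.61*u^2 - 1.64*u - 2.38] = -3.22000000000000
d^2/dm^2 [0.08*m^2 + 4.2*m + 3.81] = 0.160000000000000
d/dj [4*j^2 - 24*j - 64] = 8*j - 24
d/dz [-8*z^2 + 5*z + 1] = 5 - 16*z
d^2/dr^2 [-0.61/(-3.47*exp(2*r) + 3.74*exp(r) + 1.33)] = ((2.2814 - 8.4668*exp(r))*(-3.47*exp(2*r) + 3.74*exp(r) + 1.33) - 0.61*(6.94*exp(r) - 3.74)*(13.88*exp(r) - 7.48)*exp(r))*exp(r)/(-3.47*exp(2*r) + 3.74*exp(r) + 1.33)^3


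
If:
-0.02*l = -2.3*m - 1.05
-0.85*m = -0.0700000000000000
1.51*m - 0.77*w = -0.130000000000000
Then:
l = 61.97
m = 0.08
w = 0.33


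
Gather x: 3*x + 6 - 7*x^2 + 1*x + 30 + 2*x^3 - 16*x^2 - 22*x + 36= 2*x^3 - 23*x^2 - 18*x + 72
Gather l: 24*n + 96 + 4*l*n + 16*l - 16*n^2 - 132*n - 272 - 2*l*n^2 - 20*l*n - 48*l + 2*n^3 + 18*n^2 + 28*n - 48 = l*(-2*n^2 - 16*n - 32) + 2*n^3 + 2*n^2 - 80*n - 224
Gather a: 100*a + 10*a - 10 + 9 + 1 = 110*a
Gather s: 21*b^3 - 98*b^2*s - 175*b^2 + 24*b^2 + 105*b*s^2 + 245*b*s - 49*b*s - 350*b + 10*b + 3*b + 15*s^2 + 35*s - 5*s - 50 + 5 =21*b^3 - 151*b^2 - 337*b + s^2*(105*b + 15) + s*(-98*b^2 + 196*b + 30) - 45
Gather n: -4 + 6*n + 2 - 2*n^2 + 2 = -2*n^2 + 6*n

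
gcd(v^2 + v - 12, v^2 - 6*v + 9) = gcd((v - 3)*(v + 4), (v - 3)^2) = v - 3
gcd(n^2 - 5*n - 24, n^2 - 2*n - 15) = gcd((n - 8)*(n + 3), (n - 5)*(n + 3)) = n + 3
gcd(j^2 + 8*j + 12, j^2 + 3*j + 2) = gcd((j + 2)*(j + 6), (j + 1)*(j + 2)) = j + 2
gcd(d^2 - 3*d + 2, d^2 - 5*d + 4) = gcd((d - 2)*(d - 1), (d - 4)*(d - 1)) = d - 1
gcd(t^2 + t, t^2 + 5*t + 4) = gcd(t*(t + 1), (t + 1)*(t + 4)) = t + 1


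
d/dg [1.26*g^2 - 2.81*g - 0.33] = 2.52*g - 2.81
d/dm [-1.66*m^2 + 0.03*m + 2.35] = 0.03 - 3.32*m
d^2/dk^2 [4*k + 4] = 0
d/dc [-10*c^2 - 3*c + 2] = -20*c - 3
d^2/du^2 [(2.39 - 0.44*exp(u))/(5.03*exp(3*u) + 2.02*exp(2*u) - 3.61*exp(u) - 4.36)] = (-44.529584*exp(6*u) + 530.810367*exp(5*u) + 233.36819*exp(4*u) - 176.440794*exp(3*u) + 396.195426*exp(2*u) + 122.268975*exp(u) - 45.981868)*exp(u)/(127.263527*exp(9*u) + 153.323454*exp(8*u) - 212.435511*exp(7*u) - 542.77196*exp(6*u) - 113.337639*exp(5*u) + 500.624022*exp(4*u) + 430.572935*exp(3*u) - 55.261692*exp(2*u) - 205.873968*exp(u) - 82.881856)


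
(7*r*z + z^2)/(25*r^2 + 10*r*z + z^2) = z*(7*r + z)/(25*r^2 + 10*r*z + z^2)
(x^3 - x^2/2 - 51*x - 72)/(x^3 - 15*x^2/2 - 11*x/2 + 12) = (x + 6)/(x - 1)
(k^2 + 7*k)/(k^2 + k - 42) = k/(k - 6)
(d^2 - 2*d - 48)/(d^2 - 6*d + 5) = (d^2 - 2*d - 48)/(d^2 - 6*d + 5)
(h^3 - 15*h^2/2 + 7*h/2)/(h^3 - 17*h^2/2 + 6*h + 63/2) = h*(2*h - 1)/(2*h^2 - 3*h - 9)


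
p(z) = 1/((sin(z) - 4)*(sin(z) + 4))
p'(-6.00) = 0.00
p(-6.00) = -0.06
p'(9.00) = 0.00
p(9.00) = -0.06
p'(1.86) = 0.00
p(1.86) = -0.07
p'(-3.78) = 0.00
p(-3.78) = -0.06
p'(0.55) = -0.00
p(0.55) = -0.06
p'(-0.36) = 0.00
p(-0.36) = -0.06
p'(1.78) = 0.00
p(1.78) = -0.07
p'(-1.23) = 0.00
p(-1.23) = -0.07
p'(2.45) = 0.00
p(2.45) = -0.06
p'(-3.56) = 0.00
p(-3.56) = -0.06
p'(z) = -cos(z)/((sin(z) - 4)*(sin(z) + 4)^2) - cos(z)/((sin(z) - 4)^2*(sin(z) + 4))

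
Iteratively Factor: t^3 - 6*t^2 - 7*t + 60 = (t - 5)*(t^2 - t - 12) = (t - 5)*(t - 4)*(t + 3)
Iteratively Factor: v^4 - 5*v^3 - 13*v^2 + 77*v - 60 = (v - 3)*(v^3 - 2*v^2 - 19*v + 20) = (v - 3)*(v + 4)*(v^2 - 6*v + 5) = (v - 3)*(v - 1)*(v + 4)*(v - 5)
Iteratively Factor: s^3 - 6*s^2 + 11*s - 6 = (s - 3)*(s^2 - 3*s + 2) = (s - 3)*(s - 1)*(s - 2)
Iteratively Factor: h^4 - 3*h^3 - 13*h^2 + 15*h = (h - 5)*(h^3 + 2*h^2 - 3*h) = (h - 5)*(h - 1)*(h^2 + 3*h) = (h - 5)*(h - 1)*(h + 3)*(h)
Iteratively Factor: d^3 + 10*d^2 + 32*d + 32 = (d + 4)*(d^2 + 6*d + 8) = (d + 2)*(d + 4)*(d + 4)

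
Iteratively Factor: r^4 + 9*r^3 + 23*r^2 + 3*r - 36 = (r + 4)*(r^3 + 5*r^2 + 3*r - 9) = (r + 3)*(r + 4)*(r^2 + 2*r - 3) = (r + 3)^2*(r + 4)*(r - 1)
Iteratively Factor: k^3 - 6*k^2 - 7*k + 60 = (k - 5)*(k^2 - k - 12) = (k - 5)*(k - 4)*(k + 3)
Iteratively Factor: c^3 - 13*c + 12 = (c + 4)*(c^2 - 4*c + 3) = (c - 1)*(c + 4)*(c - 3)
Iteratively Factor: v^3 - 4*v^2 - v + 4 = (v - 1)*(v^2 - 3*v - 4) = (v - 1)*(v + 1)*(v - 4)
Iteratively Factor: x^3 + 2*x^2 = (x + 2)*(x^2) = x*(x + 2)*(x)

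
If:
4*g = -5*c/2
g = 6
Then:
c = -48/5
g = 6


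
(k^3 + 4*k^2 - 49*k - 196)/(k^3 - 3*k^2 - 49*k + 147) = (k + 4)/(k - 3)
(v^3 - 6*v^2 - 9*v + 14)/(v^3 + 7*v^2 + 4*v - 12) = (v - 7)/(v + 6)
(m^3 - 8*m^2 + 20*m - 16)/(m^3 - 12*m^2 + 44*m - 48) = (m - 2)/(m - 6)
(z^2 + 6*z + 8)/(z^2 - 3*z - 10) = (z + 4)/(z - 5)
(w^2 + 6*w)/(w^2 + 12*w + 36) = w/(w + 6)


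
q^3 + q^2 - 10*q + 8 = (q - 2)*(q - 1)*(q + 4)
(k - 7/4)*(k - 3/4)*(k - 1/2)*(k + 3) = k^4 - 103*k^2/16 + 225*k/32 - 63/32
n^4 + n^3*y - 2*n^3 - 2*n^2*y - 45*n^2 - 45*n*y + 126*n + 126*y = (n - 6)*(n - 3)*(n + 7)*(n + y)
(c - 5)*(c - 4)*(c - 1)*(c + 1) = c^4 - 9*c^3 + 19*c^2 + 9*c - 20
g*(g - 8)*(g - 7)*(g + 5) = g^4 - 10*g^3 - 19*g^2 + 280*g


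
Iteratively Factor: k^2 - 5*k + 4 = (k - 4)*(k - 1)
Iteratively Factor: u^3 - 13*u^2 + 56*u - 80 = (u - 4)*(u^2 - 9*u + 20) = (u - 4)^2*(u - 5)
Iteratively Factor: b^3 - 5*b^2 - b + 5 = (b + 1)*(b^2 - 6*b + 5) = (b - 5)*(b + 1)*(b - 1)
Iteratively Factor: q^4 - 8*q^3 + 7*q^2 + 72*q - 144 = (q - 3)*(q^3 - 5*q^2 - 8*q + 48) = (q - 4)*(q - 3)*(q^2 - q - 12) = (q - 4)*(q - 3)*(q + 3)*(q - 4)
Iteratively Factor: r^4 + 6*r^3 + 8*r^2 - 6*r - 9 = (r + 3)*(r^3 + 3*r^2 - r - 3) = (r + 3)^2*(r^2 - 1) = (r + 1)*(r + 3)^2*(r - 1)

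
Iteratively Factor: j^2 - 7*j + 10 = (j - 5)*(j - 2)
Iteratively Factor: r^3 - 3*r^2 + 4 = (r - 2)*(r^2 - r - 2) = (r - 2)^2*(r + 1)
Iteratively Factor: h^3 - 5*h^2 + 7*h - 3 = (h - 1)*(h^2 - 4*h + 3) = (h - 1)^2*(h - 3)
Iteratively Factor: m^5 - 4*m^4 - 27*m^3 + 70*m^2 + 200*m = (m + 4)*(m^4 - 8*m^3 + 5*m^2 + 50*m) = (m - 5)*(m + 4)*(m^3 - 3*m^2 - 10*m) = (m - 5)*(m + 2)*(m + 4)*(m^2 - 5*m) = (m - 5)^2*(m + 2)*(m + 4)*(m)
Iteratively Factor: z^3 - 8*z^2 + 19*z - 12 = (z - 4)*(z^2 - 4*z + 3) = (z - 4)*(z - 1)*(z - 3)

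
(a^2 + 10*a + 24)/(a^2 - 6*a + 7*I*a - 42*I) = (a^2 + 10*a + 24)/(a^2 + a*(-6 + 7*I) - 42*I)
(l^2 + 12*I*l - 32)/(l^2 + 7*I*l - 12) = (l + 8*I)/(l + 3*I)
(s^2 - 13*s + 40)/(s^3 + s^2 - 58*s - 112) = (s - 5)/(s^2 + 9*s + 14)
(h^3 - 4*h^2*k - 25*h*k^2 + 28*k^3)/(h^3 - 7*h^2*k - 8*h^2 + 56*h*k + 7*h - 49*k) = (h^2 + 3*h*k - 4*k^2)/(h^2 - 8*h + 7)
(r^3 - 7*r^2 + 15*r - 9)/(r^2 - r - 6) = (r^2 - 4*r + 3)/(r + 2)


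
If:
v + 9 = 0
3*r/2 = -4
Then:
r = -8/3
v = -9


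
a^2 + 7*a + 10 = (a + 2)*(a + 5)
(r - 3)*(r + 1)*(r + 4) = r^3 + 2*r^2 - 11*r - 12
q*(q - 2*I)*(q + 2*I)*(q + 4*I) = q^4 + 4*I*q^3 + 4*q^2 + 16*I*q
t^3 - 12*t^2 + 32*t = t*(t - 8)*(t - 4)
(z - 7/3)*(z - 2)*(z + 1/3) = z^3 - 4*z^2 + 29*z/9 + 14/9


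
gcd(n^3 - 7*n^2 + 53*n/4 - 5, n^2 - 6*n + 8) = n - 4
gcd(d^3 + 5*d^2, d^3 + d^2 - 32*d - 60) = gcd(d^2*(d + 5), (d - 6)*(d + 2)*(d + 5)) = d + 5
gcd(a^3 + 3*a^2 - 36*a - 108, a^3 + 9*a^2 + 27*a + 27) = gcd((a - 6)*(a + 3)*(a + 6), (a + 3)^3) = a + 3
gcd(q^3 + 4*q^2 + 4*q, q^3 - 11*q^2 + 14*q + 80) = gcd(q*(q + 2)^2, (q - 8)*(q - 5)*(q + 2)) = q + 2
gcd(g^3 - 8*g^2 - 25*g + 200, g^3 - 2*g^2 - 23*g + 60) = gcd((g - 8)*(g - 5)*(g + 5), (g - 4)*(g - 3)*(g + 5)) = g + 5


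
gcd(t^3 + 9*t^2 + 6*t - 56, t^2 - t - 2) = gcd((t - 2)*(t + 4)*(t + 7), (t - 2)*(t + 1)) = t - 2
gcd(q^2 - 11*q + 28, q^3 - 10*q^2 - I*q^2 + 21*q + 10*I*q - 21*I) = q - 7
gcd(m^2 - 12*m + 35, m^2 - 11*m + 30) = m - 5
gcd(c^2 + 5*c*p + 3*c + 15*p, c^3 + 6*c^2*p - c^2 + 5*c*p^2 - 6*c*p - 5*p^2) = c + 5*p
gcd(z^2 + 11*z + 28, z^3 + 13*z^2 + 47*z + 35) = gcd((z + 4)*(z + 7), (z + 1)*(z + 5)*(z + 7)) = z + 7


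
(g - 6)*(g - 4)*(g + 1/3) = g^3 - 29*g^2/3 + 62*g/3 + 8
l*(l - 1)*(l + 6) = l^3 + 5*l^2 - 6*l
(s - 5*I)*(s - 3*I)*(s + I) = s^3 - 7*I*s^2 - 7*s - 15*I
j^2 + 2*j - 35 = (j - 5)*(j + 7)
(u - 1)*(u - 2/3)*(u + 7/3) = u^3 + 2*u^2/3 - 29*u/9 + 14/9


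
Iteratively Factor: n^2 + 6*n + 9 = (n + 3)*(n + 3)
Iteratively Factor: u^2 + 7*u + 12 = (u + 4)*(u + 3)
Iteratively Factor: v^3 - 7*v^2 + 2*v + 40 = (v - 4)*(v^2 - 3*v - 10) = (v - 4)*(v + 2)*(v - 5)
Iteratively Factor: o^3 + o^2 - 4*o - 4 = (o - 2)*(o^2 + 3*o + 2) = (o - 2)*(o + 1)*(o + 2)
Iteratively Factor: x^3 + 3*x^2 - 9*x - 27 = (x + 3)*(x^2 - 9) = (x + 3)^2*(x - 3)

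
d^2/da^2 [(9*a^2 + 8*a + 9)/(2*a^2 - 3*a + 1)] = 4*(43*a^3 + 27*a^2 - 105*a + 48)/(8*a^6 - 36*a^5 + 66*a^4 - 63*a^3 + 33*a^2 - 9*a + 1)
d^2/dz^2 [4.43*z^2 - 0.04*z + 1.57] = 8.86000000000000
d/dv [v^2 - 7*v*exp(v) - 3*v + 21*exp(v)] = -7*v*exp(v) + 2*v + 14*exp(v) - 3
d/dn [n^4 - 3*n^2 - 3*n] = 4*n^3 - 6*n - 3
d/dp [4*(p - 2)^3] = 12*(p - 2)^2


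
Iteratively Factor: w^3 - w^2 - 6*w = (w - 3)*(w^2 + 2*w) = w*(w - 3)*(w + 2)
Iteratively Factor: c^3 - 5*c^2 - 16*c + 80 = (c + 4)*(c^2 - 9*c + 20) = (c - 4)*(c + 4)*(c - 5)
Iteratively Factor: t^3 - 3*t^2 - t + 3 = (t - 3)*(t^2 - 1) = (t - 3)*(t - 1)*(t + 1)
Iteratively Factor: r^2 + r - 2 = (r - 1)*(r + 2)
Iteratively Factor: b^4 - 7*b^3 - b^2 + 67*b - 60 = (b - 4)*(b^3 - 3*b^2 - 13*b + 15) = (b - 4)*(b - 1)*(b^2 - 2*b - 15) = (b - 5)*(b - 4)*(b - 1)*(b + 3)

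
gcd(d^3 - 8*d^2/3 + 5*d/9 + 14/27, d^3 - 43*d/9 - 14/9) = d^2 - 2*d - 7/9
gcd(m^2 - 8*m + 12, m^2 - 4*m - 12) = m - 6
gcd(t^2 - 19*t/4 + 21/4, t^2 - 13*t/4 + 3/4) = t - 3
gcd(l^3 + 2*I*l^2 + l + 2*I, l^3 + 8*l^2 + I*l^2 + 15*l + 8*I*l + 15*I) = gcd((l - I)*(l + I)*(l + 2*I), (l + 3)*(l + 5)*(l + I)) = l + I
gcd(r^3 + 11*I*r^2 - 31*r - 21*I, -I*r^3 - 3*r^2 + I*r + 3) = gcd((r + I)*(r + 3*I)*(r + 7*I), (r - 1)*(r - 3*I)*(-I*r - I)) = 1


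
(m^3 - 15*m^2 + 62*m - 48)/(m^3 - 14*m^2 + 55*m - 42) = (m - 8)/(m - 7)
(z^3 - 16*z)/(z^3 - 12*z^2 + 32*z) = (z + 4)/(z - 8)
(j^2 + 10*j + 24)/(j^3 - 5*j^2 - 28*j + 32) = (j + 6)/(j^2 - 9*j + 8)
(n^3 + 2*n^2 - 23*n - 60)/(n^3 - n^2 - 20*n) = (n + 3)/n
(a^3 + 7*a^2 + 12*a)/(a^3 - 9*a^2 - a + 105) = a*(a + 4)/(a^2 - 12*a + 35)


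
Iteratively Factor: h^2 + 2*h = (h)*(h + 2)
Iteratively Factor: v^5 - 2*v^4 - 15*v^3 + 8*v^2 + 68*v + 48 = (v - 3)*(v^4 + v^3 - 12*v^2 - 28*v - 16) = (v - 4)*(v - 3)*(v^3 + 5*v^2 + 8*v + 4) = (v - 4)*(v - 3)*(v + 2)*(v^2 + 3*v + 2) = (v - 4)*(v - 3)*(v + 2)^2*(v + 1)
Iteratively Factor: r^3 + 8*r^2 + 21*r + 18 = (r + 2)*(r^2 + 6*r + 9) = (r + 2)*(r + 3)*(r + 3)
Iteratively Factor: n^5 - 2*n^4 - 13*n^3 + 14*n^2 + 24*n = (n + 1)*(n^4 - 3*n^3 - 10*n^2 + 24*n) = n*(n + 1)*(n^3 - 3*n^2 - 10*n + 24) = n*(n - 2)*(n + 1)*(n^2 - n - 12) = n*(n - 2)*(n + 1)*(n + 3)*(n - 4)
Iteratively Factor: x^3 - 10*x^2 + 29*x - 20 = (x - 1)*(x^2 - 9*x + 20) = (x - 4)*(x - 1)*(x - 5)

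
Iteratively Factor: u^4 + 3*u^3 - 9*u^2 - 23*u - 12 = (u - 3)*(u^3 + 6*u^2 + 9*u + 4) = (u - 3)*(u + 4)*(u^2 + 2*u + 1) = (u - 3)*(u + 1)*(u + 4)*(u + 1)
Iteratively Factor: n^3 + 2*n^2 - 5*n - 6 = (n - 2)*(n^2 + 4*n + 3) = (n - 2)*(n + 1)*(n + 3)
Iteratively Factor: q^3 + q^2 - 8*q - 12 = (q + 2)*(q^2 - q - 6) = (q + 2)^2*(q - 3)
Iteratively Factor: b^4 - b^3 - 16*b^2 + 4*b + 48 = (b + 2)*(b^3 - 3*b^2 - 10*b + 24) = (b + 2)*(b + 3)*(b^2 - 6*b + 8) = (b - 4)*(b + 2)*(b + 3)*(b - 2)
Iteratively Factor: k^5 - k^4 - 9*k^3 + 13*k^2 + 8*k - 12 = (k + 1)*(k^4 - 2*k^3 - 7*k^2 + 20*k - 12) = (k - 2)*(k + 1)*(k^3 - 7*k + 6) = (k - 2)^2*(k + 1)*(k^2 + 2*k - 3) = (k - 2)^2*(k + 1)*(k + 3)*(k - 1)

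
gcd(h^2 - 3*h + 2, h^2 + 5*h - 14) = h - 2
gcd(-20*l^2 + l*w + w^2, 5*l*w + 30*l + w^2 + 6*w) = 5*l + w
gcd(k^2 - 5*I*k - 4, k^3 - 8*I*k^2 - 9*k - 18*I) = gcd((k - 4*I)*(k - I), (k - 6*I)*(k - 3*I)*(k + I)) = 1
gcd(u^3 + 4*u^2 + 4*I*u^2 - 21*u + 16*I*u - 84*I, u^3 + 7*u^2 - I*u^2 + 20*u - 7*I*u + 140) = u^2 + u*(7 + 4*I) + 28*I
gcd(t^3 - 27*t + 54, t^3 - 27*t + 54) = t^3 - 27*t + 54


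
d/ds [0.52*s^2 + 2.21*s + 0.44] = 1.04*s + 2.21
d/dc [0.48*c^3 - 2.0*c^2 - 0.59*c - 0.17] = 1.44*c^2 - 4.0*c - 0.59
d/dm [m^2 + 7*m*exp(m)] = 7*m*exp(m) + 2*m + 7*exp(m)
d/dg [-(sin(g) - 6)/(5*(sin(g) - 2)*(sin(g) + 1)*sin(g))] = (2*sin(g)^3 - 19*sin(g)^2 + 12*sin(g) + 12)*cos(g)/(5*(sin(g) - 2)^2*(sin(g) + 1)^2*sin(g)^2)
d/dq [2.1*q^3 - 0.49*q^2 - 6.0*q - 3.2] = 6.3*q^2 - 0.98*q - 6.0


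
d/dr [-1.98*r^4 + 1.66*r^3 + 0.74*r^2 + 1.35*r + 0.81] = -7.92*r^3 + 4.98*r^2 + 1.48*r + 1.35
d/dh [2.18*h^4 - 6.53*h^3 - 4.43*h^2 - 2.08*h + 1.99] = 8.72*h^3 - 19.59*h^2 - 8.86*h - 2.08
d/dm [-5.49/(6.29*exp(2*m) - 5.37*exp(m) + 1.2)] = (69.0642*exp(m) - 29.4813)*exp(m)/(6.29*exp(2*m) - 5.37*exp(m) + 1.2)^2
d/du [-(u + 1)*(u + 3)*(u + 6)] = -3*u^2 - 20*u - 27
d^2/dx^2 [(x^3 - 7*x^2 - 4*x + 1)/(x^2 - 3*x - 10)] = 6*(-2*x^3 - 39*x^2 + 57*x - 187)/(x^6 - 9*x^5 - 3*x^4 + 153*x^3 + 30*x^2 - 900*x - 1000)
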